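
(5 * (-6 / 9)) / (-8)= 0.42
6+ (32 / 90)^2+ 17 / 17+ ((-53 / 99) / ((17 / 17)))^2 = 1816376 / 245025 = 7.41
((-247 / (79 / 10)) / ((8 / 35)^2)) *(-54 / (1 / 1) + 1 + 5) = 28725.47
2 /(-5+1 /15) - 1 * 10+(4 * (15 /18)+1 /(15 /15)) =-674 /111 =-6.07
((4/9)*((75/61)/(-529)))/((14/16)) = -800/677649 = -0.00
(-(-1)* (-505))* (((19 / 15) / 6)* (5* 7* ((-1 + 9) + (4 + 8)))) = -671650 / 9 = -74627.78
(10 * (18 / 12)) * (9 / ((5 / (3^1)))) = 81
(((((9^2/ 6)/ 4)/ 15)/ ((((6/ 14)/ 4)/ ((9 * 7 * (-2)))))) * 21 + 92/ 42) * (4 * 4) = -9331408/ 105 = -88870.55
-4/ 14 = -2/ 7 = -0.29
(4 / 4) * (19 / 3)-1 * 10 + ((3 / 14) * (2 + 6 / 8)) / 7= -4213 / 1176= -3.58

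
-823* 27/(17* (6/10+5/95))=-2110995/1054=-2002.84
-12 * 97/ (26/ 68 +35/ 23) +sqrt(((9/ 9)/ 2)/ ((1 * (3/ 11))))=-910248/ 1489 +sqrt(66)/ 6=-609.96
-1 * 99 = -99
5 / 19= 0.26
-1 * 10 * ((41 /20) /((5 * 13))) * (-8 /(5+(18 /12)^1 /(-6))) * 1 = 656 /1235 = 0.53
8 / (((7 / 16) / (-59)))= -7552 / 7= -1078.86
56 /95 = 0.59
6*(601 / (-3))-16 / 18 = -10826 / 9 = -1202.89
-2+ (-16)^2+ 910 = 1164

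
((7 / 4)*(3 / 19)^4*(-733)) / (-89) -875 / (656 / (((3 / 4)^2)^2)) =-804599565651 / 1947817283584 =-0.41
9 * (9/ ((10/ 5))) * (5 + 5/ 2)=1215/ 4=303.75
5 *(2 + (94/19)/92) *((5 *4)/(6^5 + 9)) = 17950/680409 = 0.03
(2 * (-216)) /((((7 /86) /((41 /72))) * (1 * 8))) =-5289 /14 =-377.79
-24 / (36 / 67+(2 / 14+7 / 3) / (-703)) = -2967363 / 65998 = -44.96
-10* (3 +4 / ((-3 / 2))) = -10 / 3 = -3.33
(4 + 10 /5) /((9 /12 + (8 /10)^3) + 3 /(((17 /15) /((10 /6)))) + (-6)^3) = -51000 /1787773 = -0.03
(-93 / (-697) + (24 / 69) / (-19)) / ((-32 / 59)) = -2068835 / 9746848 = -0.21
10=10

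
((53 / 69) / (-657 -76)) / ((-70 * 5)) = 0.00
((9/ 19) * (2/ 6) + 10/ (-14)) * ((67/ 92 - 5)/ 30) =4847/ 61180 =0.08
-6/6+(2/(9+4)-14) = -193/13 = -14.85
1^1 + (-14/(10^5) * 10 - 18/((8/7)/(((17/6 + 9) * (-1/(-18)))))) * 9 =-922001/10000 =-92.20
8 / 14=0.57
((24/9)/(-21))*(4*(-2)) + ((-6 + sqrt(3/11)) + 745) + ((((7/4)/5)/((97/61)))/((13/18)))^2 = sqrt(33)/11 + 7414233538987/10017762300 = 740.63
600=600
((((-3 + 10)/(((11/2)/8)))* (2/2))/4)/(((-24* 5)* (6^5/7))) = -49/2566080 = -0.00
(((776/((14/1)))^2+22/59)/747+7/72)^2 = 5291844190873969/298481460411456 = 17.73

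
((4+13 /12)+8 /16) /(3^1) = 1.86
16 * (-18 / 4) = -72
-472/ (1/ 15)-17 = -7097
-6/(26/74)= -222/13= -17.08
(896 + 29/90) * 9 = 80669/10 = 8066.90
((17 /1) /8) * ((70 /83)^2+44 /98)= 3329093 /1350244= 2.47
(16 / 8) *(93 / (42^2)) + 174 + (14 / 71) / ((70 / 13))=18175207 / 104370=174.14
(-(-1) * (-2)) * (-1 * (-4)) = -8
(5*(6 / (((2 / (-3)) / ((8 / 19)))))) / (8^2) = -45 / 152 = -0.30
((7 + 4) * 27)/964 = 297/964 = 0.31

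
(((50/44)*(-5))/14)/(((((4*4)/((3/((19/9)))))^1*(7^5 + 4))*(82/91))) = -43875/18438842752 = -0.00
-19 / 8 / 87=-0.03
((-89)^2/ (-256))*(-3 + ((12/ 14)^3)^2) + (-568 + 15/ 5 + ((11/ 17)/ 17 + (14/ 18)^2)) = -341098493446253/ 705035632896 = -483.80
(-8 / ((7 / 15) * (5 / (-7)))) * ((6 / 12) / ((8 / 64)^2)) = 768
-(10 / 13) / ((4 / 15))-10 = -335 / 26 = -12.88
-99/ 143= -9/ 13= -0.69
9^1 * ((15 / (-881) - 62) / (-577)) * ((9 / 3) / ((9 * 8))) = 163911 / 4066696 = 0.04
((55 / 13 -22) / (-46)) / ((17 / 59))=13629 / 10166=1.34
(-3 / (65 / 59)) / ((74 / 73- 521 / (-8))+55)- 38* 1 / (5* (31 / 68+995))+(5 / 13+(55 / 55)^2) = 32432187094 / 23943998975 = 1.35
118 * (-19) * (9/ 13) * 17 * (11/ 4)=-1886643/ 26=-72563.19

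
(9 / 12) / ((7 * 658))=3 / 18424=0.00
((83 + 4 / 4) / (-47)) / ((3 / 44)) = -1232 / 47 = -26.21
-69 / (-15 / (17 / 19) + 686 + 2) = -1173 / 11411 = -0.10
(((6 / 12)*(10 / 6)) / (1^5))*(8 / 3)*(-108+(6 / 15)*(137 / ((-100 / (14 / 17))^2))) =-390136574 / 1625625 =-239.99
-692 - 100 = -792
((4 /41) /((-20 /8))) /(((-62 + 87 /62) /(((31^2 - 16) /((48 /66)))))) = 128898 /154037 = 0.84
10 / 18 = 5 / 9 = 0.56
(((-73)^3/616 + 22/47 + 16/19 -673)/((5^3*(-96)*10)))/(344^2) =143376137/1562285125632000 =0.00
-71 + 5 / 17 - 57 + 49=-1338 / 17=-78.71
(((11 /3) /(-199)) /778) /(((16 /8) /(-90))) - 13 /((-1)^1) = 13.00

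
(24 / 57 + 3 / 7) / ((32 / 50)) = 2825 / 2128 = 1.33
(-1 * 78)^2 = 6084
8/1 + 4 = 12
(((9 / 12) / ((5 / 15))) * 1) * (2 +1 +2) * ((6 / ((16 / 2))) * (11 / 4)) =1485 / 64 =23.20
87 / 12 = 29 / 4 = 7.25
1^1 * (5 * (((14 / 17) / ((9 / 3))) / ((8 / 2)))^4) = 12005 / 108243216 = 0.00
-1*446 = -446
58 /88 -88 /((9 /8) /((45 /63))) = -153053 /2772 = -55.21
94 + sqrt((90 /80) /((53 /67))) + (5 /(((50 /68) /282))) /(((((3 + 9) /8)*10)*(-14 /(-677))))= 3*sqrt(7102) /212 + 1098296 /175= 6277.17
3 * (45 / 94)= 1.44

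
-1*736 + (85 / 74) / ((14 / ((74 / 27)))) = -278123 / 378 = -735.78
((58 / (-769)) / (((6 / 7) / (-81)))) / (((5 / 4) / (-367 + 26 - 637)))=-21441672 / 3845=-5576.51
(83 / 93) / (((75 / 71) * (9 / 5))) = 5893 / 12555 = 0.47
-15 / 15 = -1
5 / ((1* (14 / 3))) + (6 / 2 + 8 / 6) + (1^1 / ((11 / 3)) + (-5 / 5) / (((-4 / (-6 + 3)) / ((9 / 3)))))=3167 / 924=3.43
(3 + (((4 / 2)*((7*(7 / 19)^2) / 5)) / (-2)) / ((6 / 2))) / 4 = 0.73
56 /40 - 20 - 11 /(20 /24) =-159 /5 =-31.80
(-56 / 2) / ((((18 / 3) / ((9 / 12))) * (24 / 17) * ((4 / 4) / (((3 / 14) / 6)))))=-17 / 192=-0.09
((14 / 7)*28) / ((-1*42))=-1.33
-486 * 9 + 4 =-4370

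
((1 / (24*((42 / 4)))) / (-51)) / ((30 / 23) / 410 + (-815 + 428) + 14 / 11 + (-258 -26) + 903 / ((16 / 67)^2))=-663872 / 129384959530239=-0.00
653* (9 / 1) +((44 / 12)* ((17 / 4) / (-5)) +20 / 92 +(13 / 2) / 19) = 154027891 / 26220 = 5874.44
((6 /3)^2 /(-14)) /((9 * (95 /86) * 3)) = -172 /17955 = -0.01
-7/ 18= -0.39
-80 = -80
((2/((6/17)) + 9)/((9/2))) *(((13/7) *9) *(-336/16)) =-1144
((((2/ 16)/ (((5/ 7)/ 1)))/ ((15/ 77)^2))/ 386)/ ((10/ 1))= 41503/ 34740000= 0.00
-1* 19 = -19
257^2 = 66049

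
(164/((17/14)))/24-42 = -1855/51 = -36.37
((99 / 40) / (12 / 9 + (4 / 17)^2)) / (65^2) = 85833 / 203476000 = 0.00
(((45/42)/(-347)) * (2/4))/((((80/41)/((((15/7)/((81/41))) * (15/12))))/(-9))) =0.01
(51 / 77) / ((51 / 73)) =73 / 77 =0.95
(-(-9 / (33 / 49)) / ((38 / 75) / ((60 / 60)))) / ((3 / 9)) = 33075 / 418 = 79.13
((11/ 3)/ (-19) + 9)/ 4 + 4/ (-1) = -205/ 114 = -1.80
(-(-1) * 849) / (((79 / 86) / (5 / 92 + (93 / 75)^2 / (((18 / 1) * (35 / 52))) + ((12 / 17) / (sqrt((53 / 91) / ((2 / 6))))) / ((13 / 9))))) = 39951885703 / 238481250 + 2628504 * sqrt(14469) / 925327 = 509.22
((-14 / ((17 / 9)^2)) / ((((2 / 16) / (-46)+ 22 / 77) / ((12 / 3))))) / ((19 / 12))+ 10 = -412294 / 16473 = -25.03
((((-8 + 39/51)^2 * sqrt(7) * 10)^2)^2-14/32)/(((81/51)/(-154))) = -31626248524449976068819301/88633153368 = -356821881233758.25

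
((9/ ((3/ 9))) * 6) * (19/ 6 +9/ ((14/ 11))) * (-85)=-986850/ 7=-140978.57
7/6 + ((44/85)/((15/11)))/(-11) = 2887/2550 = 1.13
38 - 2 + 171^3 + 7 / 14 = 10000495 / 2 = 5000247.50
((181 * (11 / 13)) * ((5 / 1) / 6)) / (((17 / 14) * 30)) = 13937 / 3978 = 3.50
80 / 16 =5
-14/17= -0.82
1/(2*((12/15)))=5/8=0.62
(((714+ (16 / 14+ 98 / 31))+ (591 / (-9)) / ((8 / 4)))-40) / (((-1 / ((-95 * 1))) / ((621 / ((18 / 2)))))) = 1836280555 / 434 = 4231061.19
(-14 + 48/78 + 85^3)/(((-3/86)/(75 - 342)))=61105333954/13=4700410304.15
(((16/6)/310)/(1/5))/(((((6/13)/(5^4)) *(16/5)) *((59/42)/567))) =7346.48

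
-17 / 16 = -1.06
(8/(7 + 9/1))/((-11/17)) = -17/22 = -0.77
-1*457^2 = -208849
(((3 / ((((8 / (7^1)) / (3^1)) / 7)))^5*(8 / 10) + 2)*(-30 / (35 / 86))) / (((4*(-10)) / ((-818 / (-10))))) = 880047204613044081 / 14336000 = 61387221303.92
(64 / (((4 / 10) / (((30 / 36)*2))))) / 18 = 400 / 27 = 14.81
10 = 10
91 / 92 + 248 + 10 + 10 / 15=71665 / 276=259.66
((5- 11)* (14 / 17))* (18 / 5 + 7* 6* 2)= -36792 / 85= -432.85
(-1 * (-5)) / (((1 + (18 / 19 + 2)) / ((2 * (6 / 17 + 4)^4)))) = 1139489888 / 1252815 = 909.54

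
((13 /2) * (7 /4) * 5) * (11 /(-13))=-385 /8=-48.12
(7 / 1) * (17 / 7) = 17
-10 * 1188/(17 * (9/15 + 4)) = -59400/391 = -151.92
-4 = -4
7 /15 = 0.47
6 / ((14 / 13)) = 39 / 7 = 5.57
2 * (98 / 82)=98 / 41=2.39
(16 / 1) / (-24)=-2 / 3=-0.67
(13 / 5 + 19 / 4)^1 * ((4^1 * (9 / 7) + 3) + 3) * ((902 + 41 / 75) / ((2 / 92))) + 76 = 425041289 / 125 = 3400330.31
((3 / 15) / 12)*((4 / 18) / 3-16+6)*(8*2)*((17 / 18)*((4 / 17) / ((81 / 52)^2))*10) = -11594752 / 4782969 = -2.42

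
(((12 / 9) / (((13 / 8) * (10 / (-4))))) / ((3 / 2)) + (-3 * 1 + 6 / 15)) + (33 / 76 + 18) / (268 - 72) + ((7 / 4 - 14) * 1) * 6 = -664234679 / 8714160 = -76.22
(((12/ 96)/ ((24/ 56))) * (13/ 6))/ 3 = 91/ 432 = 0.21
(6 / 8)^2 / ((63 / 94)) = 47 / 56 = 0.84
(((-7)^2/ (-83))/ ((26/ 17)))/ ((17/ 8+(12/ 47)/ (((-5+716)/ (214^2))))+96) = -0.00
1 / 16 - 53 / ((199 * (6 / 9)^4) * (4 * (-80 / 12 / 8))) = 14869 / 31840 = 0.47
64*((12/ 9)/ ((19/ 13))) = 3328/ 57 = 58.39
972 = 972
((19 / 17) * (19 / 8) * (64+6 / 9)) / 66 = 35017 / 13464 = 2.60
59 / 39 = 1.51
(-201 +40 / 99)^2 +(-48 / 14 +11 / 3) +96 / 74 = 102148286710 / 2538459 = 40240.27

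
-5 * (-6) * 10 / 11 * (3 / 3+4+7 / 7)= 163.64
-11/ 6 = -1.83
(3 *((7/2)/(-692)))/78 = -0.00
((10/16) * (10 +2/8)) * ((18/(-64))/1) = -1845/1024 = -1.80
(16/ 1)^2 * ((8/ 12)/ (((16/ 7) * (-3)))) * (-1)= 224/ 9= 24.89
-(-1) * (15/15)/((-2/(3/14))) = -3/28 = -0.11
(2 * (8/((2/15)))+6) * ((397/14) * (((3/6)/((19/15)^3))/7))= 12058875/96026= 125.58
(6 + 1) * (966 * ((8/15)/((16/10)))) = 2254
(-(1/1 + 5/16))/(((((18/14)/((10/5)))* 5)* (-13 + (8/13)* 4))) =637/16440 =0.04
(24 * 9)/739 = 216/739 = 0.29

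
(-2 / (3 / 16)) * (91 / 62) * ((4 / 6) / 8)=-364 / 279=-1.30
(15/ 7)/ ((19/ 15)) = 225/ 133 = 1.69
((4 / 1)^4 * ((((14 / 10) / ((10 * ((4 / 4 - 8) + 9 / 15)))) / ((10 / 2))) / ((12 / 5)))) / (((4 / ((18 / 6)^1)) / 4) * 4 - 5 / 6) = -14 / 15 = -0.93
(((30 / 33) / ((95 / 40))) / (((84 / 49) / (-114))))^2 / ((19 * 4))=19600 / 2299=8.53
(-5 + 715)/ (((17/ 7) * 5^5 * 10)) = 497/ 53125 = 0.01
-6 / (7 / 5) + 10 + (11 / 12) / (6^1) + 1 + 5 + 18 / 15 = 13.07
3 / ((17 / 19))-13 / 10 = 349 / 170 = 2.05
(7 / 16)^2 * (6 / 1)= 147 / 128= 1.15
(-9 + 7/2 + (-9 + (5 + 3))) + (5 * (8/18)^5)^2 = -45275768413/6973568802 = -6.49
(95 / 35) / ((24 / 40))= 95 / 21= 4.52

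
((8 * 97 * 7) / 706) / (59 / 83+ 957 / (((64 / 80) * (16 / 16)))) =901712 / 140279023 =0.01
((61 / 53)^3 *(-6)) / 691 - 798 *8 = -656749022574 / 102874007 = -6384.01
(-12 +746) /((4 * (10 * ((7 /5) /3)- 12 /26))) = 14313 /328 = 43.64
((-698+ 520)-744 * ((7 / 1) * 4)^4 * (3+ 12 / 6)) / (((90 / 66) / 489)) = -4099731252914 / 5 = -819946250582.80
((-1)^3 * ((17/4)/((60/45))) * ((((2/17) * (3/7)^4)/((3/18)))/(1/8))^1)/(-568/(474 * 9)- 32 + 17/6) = 6219828/300108193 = 0.02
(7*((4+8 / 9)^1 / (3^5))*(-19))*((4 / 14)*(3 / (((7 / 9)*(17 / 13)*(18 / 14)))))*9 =-21736 / 1377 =-15.79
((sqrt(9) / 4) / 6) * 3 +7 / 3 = 65 / 24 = 2.71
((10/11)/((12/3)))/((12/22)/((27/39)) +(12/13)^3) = 0.14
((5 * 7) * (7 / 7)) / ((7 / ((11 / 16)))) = 55 / 16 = 3.44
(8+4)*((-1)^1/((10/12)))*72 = -5184/5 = -1036.80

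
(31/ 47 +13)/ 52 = 321/ 1222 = 0.26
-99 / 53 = -1.87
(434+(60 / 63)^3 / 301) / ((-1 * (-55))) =1209809474 / 153315855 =7.89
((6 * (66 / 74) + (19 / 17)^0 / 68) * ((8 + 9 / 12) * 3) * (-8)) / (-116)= 1417605 / 145928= 9.71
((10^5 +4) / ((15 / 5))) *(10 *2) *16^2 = 512020480 / 3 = 170673493.33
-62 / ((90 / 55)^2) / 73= -3751 / 11826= -0.32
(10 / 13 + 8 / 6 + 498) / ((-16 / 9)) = -3657 / 13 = -281.31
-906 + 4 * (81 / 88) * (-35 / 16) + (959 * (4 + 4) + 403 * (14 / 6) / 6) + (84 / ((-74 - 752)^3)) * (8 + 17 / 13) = 2865840318116995 / 414458108064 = 6914.67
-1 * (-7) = 7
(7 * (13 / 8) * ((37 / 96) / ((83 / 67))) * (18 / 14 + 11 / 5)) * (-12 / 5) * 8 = -236.85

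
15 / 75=1 / 5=0.20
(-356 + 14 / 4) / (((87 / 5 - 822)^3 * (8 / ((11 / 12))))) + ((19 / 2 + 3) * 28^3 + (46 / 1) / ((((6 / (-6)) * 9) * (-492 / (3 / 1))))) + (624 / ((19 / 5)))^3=5510486467827261810453887 / 1171857304051428672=4702352.79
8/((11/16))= 128/11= 11.64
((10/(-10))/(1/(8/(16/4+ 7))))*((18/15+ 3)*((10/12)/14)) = -2/11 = -0.18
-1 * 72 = -72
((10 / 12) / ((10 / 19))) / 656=19 / 7872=0.00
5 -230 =-225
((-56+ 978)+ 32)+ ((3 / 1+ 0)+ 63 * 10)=1587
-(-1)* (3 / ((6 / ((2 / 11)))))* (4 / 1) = 4 / 11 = 0.36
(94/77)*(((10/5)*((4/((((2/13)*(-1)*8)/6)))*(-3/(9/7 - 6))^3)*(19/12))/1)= -568841/29282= -19.43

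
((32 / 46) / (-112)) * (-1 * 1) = 1 / 161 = 0.01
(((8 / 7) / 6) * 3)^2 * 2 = 32 / 49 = 0.65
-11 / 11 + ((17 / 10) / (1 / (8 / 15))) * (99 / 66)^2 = 26 / 25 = 1.04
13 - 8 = 5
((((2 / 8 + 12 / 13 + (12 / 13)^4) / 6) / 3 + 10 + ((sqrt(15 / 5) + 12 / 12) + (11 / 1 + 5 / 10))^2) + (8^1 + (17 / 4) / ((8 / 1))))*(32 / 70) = 80*sqrt(3) / 7 + 292643921 / 3598686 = 101.11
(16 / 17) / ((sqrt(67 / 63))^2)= 1008 / 1139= 0.88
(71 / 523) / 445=71 / 232735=0.00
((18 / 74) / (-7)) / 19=-9 / 4921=-0.00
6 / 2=3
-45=-45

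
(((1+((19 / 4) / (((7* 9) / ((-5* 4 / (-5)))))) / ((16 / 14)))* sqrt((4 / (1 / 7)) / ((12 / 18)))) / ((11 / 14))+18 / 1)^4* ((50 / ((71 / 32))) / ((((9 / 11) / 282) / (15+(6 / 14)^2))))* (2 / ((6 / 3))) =1370837085612800* sqrt(42) / 231957+130600324356461459600 / 3375670221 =76989082752.16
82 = 82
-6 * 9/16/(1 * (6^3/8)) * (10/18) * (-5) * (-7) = -175/72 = -2.43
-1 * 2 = -2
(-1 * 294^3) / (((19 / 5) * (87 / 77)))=-3261230280 / 551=-5918748.24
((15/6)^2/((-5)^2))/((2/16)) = 2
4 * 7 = 28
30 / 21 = 10 / 7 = 1.43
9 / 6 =3 / 2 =1.50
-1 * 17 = -17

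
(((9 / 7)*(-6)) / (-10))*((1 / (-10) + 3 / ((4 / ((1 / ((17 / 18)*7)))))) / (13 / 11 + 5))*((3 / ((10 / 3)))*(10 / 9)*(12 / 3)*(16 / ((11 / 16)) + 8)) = 74304 / 354025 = 0.21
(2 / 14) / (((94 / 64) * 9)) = 32 / 2961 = 0.01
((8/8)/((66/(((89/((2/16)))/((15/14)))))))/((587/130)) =129584/58113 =2.23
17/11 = 1.55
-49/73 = -0.67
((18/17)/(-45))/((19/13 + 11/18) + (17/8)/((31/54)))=-29016/7120705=-0.00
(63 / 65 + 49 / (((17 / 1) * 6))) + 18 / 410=81197 / 54366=1.49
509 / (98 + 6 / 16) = 4072 / 787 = 5.17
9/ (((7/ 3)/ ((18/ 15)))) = 162/ 35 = 4.63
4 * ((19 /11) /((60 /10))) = 38 /33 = 1.15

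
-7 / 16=-0.44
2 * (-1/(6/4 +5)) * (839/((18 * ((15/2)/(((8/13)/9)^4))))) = -13746176/328867205355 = -0.00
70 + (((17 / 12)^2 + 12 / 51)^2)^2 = 95.28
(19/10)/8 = 19/80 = 0.24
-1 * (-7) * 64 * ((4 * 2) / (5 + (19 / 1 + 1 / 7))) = 25088 / 169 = 148.45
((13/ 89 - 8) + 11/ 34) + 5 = -7657/ 3026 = -2.53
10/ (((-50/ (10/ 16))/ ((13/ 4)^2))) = -169/ 128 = -1.32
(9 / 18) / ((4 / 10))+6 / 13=89 / 52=1.71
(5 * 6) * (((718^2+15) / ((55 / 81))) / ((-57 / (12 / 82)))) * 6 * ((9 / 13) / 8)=-3382451379 / 111397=-30363.94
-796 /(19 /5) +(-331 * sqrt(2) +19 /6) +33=-331 * sqrt(2) - 19757 /114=-641.41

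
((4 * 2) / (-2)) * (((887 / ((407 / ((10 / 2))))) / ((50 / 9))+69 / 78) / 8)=-1.42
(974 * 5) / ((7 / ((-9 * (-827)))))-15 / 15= 36247403 / 7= 5178200.43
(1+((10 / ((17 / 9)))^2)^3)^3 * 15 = 2251726315697618425130749717919865135 / 14063084452067724991009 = 160116105636167.35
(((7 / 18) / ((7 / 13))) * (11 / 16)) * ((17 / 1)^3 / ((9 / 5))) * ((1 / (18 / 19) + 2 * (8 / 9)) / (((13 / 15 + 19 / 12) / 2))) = 298587575 / 95256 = 3134.58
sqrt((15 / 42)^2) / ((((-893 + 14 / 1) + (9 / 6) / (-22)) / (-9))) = 330 / 90251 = 0.00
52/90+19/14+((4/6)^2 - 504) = -316021/630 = -501.62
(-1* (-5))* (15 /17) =75 /17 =4.41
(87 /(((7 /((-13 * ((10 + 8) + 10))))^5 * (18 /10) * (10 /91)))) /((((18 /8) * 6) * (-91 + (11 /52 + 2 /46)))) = 1200016694775808 /8791011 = 136504970.22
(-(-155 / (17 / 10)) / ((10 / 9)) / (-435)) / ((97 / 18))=-1674 / 47821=-0.04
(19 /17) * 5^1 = 95 /17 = 5.59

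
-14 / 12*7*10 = -245 / 3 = -81.67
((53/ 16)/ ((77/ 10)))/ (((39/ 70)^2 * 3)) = 46375/ 100386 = 0.46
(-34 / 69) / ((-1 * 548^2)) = 17 / 10360488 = 0.00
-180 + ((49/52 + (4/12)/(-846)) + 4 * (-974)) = -268904933/65988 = -4075.06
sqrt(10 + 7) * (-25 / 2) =-25 * sqrt(17) / 2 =-51.54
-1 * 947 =-947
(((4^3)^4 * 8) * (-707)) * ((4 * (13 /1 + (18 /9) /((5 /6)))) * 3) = -17536029347020.80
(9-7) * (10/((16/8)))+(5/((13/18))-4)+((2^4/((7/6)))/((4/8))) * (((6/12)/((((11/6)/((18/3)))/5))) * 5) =1136136/1001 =1135.00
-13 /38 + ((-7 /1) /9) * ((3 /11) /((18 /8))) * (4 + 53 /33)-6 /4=-441455 /186219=-2.37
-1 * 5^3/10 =-25/2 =-12.50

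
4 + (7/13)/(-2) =97/26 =3.73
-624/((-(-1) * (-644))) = 0.97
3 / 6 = 1 / 2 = 0.50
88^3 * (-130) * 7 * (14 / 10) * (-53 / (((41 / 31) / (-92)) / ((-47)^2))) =-289893548995162112 / 41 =-7070574365735661.27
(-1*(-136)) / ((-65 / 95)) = -2584 / 13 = -198.77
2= 2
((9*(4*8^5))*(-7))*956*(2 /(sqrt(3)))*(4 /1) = -21051211776*sqrt(3) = -36461768356.92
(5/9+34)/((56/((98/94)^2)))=106673/159048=0.67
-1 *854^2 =-729316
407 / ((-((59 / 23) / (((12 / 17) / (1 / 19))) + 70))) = -2134308 / 368083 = -5.80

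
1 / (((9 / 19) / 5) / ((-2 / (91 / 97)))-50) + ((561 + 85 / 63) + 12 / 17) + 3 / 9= 556497400561 / 987803649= 563.37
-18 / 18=-1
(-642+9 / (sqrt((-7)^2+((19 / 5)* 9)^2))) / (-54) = 107 / 9 - 5* sqrt(30466) / 182796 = 11.88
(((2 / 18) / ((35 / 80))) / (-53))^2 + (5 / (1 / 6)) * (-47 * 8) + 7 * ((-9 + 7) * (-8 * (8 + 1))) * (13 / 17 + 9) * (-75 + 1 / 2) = -141119652741664 / 189531657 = -744570.35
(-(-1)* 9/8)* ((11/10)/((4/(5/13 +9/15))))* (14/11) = 126/325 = 0.39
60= 60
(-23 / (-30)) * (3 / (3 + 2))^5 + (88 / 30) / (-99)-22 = -18537199 / 843750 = -21.97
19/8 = 2.38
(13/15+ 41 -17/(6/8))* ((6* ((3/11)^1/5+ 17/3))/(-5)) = -181248/1375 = -131.82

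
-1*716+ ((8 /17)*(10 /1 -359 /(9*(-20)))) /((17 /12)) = -181564 /255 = -712.02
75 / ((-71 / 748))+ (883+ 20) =8013 / 71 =112.86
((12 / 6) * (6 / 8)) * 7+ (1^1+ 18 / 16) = 101 / 8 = 12.62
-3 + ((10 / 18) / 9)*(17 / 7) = -1616 / 567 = -2.85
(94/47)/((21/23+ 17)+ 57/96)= 1472/13621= 0.11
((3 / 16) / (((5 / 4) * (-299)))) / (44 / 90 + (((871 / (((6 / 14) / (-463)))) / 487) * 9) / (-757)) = -0.00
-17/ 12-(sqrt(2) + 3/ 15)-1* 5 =-8.03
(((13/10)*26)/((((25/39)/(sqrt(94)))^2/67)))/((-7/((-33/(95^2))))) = 53423521866/197421875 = 270.61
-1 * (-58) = 58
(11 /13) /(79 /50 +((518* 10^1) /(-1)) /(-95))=10450 /692913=0.02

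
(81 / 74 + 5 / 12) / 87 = 671 / 38628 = 0.02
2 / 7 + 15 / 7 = 17 / 7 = 2.43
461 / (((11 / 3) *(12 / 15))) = 6915 / 44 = 157.16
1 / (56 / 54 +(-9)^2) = 27 / 2215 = 0.01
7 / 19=0.37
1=1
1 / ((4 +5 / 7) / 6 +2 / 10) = 70 / 69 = 1.01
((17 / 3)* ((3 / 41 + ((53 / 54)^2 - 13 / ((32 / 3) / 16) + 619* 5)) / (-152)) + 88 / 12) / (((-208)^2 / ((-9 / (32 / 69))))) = 134621701373 / 2795433099264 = 0.05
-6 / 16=-3 / 8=-0.38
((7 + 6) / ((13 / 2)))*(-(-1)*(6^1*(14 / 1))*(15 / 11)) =2520 / 11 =229.09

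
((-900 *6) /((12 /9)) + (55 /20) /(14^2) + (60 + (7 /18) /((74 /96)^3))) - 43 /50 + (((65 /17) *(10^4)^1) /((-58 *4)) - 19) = -2042867666227949 /489449808400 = -4173.80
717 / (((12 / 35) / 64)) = 133840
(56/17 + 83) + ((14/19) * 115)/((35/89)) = 97471/323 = 301.77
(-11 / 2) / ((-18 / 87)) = 26.58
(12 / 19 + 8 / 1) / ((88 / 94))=1927 / 209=9.22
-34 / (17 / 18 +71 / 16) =-4896 / 775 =-6.32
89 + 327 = 416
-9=-9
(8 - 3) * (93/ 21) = 155/ 7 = 22.14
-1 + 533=532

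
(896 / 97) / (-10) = -448 / 485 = -0.92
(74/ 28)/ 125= 37/ 1750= 0.02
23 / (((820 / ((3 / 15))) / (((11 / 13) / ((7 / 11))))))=2783 / 373100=0.01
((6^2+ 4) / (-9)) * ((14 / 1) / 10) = -6.22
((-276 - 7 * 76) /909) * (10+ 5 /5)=-88 /9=-9.78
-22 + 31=9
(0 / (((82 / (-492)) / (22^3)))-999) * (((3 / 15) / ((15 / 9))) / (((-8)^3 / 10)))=2997 / 1280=2.34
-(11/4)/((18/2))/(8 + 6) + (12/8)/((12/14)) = 871/504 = 1.73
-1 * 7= -7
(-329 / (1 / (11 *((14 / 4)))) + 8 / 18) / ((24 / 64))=-911956 / 27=-33776.15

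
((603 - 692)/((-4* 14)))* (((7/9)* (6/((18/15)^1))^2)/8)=2225/576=3.86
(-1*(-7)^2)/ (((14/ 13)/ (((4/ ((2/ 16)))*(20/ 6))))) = -14560/ 3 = -4853.33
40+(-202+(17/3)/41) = -19909/123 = -161.86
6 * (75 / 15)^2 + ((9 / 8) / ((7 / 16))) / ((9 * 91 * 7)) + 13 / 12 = 8084191 / 53508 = 151.08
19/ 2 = 9.50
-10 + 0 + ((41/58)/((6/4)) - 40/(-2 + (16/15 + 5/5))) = -53029/87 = -609.53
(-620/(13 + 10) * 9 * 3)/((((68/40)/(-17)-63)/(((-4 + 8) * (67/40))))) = 1121580/14513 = 77.28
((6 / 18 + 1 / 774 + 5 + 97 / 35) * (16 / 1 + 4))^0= 1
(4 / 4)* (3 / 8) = 3 / 8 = 0.38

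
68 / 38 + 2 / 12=223 / 114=1.96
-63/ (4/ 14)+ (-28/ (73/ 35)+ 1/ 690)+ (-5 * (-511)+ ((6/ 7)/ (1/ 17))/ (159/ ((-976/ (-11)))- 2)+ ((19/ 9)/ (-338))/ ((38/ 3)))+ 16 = 54845097267869/ 24192610260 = 2267.02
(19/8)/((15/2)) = 0.32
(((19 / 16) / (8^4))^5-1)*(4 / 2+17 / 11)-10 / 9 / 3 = -1405980728211813727575950441 / 359050968425544864887734272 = -3.92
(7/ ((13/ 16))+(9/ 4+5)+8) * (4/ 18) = 1241/ 234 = 5.30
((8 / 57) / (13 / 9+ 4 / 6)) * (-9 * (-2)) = 432 / 361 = 1.20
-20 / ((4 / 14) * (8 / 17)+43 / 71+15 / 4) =-675920 / 151747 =-4.45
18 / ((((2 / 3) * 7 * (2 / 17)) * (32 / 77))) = 5049 / 64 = 78.89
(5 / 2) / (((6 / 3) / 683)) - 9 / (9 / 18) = 3343 / 4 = 835.75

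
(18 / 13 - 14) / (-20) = 41 / 65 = 0.63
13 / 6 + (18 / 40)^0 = 19 / 6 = 3.17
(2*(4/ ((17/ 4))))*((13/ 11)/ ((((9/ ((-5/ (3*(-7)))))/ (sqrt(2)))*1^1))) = 2080*sqrt(2)/ 35343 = 0.08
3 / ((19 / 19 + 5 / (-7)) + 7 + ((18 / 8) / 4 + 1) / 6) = 2016 / 5071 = 0.40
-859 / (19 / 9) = -7731 / 19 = -406.89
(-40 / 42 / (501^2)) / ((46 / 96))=-320 / 40411161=-0.00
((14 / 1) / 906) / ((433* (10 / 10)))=7 / 196149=0.00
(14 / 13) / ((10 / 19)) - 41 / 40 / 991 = 1053891 / 515320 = 2.05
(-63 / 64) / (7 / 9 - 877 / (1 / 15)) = 567 / 7576832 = 0.00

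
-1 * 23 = -23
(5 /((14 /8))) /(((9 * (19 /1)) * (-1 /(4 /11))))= -0.01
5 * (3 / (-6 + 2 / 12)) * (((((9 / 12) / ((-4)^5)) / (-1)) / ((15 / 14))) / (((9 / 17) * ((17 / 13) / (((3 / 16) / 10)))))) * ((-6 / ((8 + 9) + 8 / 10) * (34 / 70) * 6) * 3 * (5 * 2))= 0.00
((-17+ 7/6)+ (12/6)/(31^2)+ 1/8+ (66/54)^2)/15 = -1770095/1868184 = -0.95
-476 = -476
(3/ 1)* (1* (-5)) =-15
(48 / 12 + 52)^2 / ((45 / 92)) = 288512 / 45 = 6411.38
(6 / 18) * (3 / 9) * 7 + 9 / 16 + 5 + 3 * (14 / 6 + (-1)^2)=2353 / 144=16.34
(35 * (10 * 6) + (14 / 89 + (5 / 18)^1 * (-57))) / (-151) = -1113029 / 80634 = -13.80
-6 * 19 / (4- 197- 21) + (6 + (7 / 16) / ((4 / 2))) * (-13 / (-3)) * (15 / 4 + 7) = 11924675 / 41088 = 290.22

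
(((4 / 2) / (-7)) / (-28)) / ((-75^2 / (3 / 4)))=-1 / 735000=-0.00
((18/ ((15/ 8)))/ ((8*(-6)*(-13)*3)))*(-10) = -2/ 39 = -0.05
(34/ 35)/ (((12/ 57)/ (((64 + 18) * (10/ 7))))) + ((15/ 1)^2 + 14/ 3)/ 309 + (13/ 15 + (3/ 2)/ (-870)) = 2856566269/ 5269068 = 542.14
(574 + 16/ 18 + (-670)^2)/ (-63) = -4045274/ 567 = -7134.52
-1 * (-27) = 27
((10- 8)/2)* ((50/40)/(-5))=-1/4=-0.25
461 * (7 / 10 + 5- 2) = 1705.70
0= 0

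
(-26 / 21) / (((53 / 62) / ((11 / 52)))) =-341 / 1113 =-0.31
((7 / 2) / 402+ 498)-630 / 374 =74621353 / 150348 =496.32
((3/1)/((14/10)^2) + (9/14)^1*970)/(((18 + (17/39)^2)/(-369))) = -17191056870/1355683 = -12680.74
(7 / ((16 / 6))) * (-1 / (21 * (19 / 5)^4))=-625 / 1042568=-0.00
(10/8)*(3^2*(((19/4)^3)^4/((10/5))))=99599171357977245/134217728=742071653.59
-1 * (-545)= 545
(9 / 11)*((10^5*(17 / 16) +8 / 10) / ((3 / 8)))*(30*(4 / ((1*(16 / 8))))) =153001152 / 11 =13909195.64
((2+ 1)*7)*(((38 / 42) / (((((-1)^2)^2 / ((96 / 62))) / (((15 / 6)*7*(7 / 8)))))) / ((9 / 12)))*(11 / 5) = 40964 / 31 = 1321.42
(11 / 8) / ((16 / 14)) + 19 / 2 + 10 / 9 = 6805 / 576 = 11.81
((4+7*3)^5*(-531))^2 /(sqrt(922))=26889896392822265625*sqrt(922) /922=885571575426013667.45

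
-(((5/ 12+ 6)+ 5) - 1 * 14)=31/ 12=2.58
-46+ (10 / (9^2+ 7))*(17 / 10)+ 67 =1865 / 88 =21.19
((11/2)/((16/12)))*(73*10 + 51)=25773/8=3221.62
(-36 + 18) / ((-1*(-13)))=-18 / 13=-1.38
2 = 2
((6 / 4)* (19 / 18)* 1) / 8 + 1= 1.20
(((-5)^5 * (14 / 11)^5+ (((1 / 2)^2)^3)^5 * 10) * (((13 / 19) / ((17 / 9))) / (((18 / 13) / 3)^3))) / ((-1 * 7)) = 25771131296681103511945 / 4691860641093255168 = 5492.73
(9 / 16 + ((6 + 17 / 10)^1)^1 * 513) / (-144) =-35117 / 1280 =-27.44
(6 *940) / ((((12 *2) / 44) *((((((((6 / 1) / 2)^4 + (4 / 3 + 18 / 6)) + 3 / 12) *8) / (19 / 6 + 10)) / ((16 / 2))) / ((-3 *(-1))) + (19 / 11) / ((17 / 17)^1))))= 682440 / 257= 2655.41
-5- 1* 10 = -15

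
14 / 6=7 / 3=2.33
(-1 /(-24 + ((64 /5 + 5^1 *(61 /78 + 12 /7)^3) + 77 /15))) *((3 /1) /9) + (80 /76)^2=23248498506040 /21070155415363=1.10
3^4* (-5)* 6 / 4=-1215 / 2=-607.50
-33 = -33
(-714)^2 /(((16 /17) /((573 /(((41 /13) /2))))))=16139249217 /82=196820112.40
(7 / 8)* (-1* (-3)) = 21 / 8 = 2.62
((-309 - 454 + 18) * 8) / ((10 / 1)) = -596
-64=-64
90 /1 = 90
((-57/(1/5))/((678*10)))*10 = -95/226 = -0.42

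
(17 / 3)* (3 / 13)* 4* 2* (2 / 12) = 68 / 39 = 1.74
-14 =-14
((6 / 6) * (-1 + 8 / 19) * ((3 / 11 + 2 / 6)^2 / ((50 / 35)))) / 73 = -280 / 137313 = -0.00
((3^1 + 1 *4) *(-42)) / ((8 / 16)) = -588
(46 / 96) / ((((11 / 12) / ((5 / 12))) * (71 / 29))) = 3335 / 37488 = 0.09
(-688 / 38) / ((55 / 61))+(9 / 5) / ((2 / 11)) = -21277 / 2090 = -10.18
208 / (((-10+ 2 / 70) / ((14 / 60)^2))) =-17836 / 15705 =-1.14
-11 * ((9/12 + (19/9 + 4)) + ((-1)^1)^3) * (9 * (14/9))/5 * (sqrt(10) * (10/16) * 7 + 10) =-113729 * sqrt(10)/144 - 16247/9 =-4302.74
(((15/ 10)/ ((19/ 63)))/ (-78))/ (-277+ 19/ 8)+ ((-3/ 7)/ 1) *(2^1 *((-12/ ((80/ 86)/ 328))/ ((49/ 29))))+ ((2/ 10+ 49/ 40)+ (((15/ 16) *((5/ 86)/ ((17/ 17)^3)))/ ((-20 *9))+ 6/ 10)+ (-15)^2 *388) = 274912001857730743/ 3073412194944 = 89448.46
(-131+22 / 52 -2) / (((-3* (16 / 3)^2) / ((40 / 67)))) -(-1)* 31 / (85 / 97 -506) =181982129 / 210099136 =0.87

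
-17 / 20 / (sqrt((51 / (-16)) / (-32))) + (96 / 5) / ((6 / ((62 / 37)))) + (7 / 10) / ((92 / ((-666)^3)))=-9563820767 / 4255 - 4 * sqrt(102) / 15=-2247669.15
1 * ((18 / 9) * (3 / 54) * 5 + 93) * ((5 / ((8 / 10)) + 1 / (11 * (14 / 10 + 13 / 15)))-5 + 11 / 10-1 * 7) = -2419487 / 5610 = -431.28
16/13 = 1.23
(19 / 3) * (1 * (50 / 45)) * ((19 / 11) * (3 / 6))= 1805 / 297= 6.08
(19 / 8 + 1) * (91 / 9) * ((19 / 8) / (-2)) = -5187 / 128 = -40.52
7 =7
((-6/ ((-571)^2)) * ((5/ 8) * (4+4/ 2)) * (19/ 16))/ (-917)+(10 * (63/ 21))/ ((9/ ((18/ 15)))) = 38269389271/ 9567347104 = 4.00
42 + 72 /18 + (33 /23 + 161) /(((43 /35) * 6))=201862 /2967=68.04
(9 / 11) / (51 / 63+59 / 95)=17955 / 31394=0.57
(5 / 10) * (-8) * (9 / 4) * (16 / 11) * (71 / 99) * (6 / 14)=-3408 / 847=-4.02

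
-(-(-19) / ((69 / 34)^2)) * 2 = -43928 / 4761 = -9.23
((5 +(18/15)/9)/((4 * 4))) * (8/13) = 0.20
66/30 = 11/5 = 2.20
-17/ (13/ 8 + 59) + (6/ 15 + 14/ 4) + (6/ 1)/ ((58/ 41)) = 221129/ 28130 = 7.86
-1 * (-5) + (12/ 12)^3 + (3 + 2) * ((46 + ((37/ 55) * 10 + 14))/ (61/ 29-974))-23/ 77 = 2325641/ 434049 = 5.36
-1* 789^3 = -491169069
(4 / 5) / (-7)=-4 / 35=-0.11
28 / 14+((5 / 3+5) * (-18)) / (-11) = 142 / 11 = 12.91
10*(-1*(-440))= 4400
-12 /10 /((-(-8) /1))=-3 /20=-0.15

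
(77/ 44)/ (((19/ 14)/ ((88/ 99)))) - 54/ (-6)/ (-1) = -1343/ 171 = -7.85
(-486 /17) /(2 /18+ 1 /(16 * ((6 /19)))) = -139968 /1513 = -92.51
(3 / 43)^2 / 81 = 1 / 16641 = 0.00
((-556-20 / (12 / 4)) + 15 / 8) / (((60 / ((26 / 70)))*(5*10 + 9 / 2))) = -174967 / 2746800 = -0.06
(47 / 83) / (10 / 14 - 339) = -329 / 196544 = -0.00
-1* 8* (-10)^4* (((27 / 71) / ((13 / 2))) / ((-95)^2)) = -172800 / 333203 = -0.52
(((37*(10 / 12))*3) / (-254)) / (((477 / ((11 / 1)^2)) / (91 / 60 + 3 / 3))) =-676027 / 2907792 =-0.23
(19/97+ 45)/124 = 1096/3007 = 0.36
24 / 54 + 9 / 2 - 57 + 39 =-235 / 18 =-13.06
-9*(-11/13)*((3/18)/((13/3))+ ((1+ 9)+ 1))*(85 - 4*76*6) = -146184.04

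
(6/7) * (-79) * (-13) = 6162/7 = 880.29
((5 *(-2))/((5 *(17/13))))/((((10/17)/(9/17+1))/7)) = -2366/85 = -27.84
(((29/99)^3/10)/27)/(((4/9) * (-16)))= -24389/1862974080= -0.00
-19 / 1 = -19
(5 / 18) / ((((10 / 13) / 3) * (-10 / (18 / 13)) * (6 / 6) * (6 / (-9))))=9 / 40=0.22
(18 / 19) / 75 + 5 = 2381 / 475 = 5.01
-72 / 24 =-3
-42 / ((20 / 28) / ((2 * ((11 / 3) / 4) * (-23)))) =2479.40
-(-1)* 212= 212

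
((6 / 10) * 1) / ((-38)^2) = 3 / 7220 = 0.00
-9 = -9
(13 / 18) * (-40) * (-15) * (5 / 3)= 6500 / 9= 722.22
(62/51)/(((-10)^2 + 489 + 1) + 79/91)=0.00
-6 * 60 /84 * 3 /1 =-90 /7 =-12.86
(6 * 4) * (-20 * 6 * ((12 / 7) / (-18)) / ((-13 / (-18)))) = 34560 / 91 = 379.78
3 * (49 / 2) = 147 / 2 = 73.50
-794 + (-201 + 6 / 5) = -4969 / 5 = -993.80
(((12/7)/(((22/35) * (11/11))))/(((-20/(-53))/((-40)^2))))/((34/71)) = 4515600/187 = 24147.59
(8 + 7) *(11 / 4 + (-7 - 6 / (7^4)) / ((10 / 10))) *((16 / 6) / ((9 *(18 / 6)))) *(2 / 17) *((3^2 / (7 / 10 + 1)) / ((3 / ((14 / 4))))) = -4084100 / 892143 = -4.58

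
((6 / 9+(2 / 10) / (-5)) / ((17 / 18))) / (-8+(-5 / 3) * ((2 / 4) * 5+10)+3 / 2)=-423 / 17425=-0.02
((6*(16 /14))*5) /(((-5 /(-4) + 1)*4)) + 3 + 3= 9.81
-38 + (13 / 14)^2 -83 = -120.14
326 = 326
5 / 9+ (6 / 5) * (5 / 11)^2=875 / 1089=0.80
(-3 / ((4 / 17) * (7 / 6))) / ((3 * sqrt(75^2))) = -17 / 350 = -0.05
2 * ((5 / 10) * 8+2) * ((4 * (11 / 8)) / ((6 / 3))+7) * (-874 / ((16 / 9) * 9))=-51129 / 8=-6391.12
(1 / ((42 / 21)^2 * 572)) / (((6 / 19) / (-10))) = -95 / 6864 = -0.01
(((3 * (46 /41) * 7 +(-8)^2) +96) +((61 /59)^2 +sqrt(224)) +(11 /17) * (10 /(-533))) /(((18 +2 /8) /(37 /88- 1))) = -239305167 /40818206- 102 * sqrt(14) /803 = -6.34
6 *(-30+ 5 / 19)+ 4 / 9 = -30434 / 171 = -177.98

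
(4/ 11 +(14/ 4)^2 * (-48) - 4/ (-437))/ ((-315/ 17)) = 31.71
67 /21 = 3.19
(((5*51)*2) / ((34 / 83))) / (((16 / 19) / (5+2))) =165585 / 16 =10349.06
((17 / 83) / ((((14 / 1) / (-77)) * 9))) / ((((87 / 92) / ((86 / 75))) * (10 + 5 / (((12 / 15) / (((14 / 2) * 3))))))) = -2959088 / 2753908875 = -0.00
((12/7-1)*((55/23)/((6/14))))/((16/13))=3575/1104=3.24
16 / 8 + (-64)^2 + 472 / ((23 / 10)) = 98974 / 23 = 4303.22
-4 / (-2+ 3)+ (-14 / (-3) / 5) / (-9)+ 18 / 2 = 4.90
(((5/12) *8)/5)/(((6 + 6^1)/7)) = 7/18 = 0.39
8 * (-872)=-6976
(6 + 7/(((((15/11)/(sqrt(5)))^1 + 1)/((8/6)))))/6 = 1189/342 - 77* sqrt(5)/114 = 1.97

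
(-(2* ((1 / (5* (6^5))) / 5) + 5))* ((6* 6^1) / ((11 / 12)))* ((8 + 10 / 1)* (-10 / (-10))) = -972002 / 275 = -3534.55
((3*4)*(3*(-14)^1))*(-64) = 32256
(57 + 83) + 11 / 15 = 2111 / 15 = 140.73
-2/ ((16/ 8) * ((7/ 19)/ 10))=-190/ 7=-27.14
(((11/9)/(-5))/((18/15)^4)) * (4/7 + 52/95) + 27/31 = 1480951/2003778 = 0.74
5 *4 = 20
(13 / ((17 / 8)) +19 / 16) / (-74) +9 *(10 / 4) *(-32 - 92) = -56159107 / 20128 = -2790.10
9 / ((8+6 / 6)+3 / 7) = 21 / 22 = 0.95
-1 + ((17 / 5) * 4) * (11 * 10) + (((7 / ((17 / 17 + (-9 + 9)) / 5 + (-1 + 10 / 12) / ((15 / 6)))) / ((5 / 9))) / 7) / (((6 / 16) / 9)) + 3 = 1822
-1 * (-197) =197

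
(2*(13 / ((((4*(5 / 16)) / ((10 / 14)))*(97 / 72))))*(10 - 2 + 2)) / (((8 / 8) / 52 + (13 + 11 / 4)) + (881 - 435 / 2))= 648960 / 3997273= 0.16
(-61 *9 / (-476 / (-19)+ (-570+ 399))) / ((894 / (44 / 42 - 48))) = -571387 / 2892239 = -0.20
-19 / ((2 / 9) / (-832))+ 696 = 71832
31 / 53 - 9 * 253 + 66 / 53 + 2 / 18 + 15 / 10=-2168975 / 954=-2273.56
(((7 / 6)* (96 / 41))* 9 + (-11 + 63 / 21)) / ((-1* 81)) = -680 / 3321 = -0.20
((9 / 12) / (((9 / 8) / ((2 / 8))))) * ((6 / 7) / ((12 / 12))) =1 / 7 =0.14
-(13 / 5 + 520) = -2613 / 5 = -522.60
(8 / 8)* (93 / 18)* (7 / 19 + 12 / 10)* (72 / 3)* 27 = 498852 / 95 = 5251.07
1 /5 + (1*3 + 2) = 26 /5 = 5.20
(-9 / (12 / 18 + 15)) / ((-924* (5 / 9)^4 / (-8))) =-118098 / 2261875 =-0.05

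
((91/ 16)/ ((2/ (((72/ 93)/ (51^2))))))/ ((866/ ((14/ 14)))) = 91/ 93101928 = 0.00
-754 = -754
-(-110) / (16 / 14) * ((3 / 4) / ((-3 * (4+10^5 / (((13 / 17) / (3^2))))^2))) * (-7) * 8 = 455455 / 468183182405408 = 0.00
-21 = -21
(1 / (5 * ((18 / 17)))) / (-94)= -17 / 8460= -0.00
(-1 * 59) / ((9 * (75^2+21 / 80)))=-4720 / 4050189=-0.00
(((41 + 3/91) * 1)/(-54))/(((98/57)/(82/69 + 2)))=-1.41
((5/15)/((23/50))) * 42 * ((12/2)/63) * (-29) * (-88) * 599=305729600/69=4430863.77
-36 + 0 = -36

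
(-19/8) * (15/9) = -95/24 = -3.96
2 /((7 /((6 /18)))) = 0.10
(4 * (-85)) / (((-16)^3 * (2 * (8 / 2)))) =85 / 8192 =0.01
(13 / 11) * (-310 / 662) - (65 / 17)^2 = -15965560 / 1052249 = -15.17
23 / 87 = 0.26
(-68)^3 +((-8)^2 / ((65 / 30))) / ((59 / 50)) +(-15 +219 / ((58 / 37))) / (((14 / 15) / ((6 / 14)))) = -1370447771501 / 4359628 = -314349.70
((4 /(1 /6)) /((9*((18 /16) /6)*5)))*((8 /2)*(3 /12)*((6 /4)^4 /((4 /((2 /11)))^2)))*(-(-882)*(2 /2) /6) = 2646 /605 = 4.37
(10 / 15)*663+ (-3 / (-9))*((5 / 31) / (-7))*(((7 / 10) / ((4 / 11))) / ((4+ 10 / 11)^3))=51781706831 / 117153216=442.00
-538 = -538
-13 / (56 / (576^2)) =-77019.43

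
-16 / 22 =-0.73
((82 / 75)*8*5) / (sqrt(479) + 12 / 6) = -1312 / 7125 + 656*sqrt(479) / 7125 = 1.83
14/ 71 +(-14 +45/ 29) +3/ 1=-19048/ 2059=-9.25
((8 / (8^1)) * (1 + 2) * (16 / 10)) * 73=350.40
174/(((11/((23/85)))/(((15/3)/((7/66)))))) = 24012/119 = 201.78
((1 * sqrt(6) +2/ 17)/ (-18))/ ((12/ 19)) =-19 * sqrt(6)/ 216 - 19/ 1836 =-0.23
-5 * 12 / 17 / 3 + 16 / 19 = -108 / 323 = -0.33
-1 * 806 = -806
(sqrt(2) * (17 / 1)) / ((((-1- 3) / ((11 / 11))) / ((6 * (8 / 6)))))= -34 * sqrt(2)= -48.08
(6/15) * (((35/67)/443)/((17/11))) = 154/504577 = 0.00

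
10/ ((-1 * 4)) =-5/ 2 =-2.50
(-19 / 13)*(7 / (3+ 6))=-133 / 117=-1.14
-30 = -30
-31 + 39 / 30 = -297 / 10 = -29.70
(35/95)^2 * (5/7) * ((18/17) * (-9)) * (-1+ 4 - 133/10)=58401/6137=9.52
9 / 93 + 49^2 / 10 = 74461 / 310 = 240.20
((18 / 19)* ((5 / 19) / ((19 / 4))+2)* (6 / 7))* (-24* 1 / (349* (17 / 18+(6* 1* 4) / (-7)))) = 34618752 / 749256583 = 0.05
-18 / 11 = -1.64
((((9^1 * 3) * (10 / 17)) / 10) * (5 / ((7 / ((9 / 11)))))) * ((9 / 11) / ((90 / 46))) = 5589 / 14399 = 0.39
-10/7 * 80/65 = -160/91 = -1.76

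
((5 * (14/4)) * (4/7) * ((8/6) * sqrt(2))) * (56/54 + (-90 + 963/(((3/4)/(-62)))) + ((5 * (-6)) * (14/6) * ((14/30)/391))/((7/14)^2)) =-33654574640 * sqrt(2)/31671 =-1502786.65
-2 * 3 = -6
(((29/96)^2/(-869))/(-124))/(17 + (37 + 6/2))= 841/56605519872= 0.00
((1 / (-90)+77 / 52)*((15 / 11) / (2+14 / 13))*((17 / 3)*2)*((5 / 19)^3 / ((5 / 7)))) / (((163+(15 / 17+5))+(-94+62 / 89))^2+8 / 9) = 246532055455 / 7478420641493296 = 0.00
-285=-285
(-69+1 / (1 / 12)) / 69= -19 / 23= -0.83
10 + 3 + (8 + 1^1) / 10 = 139 / 10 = 13.90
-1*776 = -776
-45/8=-5.62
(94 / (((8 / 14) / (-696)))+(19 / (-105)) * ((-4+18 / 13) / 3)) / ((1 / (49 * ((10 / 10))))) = -3281908658 / 585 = -5610100.27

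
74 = 74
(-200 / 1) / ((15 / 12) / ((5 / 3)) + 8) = -160 / 7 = -22.86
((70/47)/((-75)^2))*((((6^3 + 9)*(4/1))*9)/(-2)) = -252/235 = -1.07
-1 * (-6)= 6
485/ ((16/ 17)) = 8245/ 16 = 515.31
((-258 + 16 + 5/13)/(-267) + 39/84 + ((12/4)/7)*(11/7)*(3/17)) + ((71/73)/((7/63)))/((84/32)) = 4.82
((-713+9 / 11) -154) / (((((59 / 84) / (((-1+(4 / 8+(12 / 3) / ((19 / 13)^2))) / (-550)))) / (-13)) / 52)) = -134042152608 / 64429475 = -2080.45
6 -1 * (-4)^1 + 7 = 17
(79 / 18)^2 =6241 / 324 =19.26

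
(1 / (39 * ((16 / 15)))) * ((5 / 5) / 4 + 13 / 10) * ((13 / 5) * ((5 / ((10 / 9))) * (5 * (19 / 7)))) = 5301 / 896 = 5.92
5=5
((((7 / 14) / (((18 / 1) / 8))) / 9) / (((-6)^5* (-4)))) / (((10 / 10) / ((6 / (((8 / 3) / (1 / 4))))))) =1 / 2239488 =0.00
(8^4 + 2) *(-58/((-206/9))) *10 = 103842.52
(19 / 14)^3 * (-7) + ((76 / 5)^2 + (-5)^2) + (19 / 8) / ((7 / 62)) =2543867 / 9800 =259.58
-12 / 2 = -6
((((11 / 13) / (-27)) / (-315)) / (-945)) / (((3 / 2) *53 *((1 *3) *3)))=-22 / 149516496675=-0.00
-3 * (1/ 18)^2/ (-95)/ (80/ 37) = 37/ 820800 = 0.00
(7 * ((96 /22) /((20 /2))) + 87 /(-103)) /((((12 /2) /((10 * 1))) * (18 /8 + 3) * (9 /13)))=72332 /71379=1.01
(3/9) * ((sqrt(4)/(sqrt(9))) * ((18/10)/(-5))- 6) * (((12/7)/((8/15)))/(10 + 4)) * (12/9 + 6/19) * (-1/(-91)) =-282/32585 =-0.01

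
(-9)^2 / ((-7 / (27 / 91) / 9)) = -19683 / 637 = -30.90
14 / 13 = 1.08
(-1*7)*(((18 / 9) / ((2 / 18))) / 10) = -63 / 5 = -12.60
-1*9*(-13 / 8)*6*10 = 1755 / 2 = 877.50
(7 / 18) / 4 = 7 / 72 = 0.10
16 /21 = 0.76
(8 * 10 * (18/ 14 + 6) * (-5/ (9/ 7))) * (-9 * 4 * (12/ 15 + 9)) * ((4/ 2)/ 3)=533120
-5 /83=-0.06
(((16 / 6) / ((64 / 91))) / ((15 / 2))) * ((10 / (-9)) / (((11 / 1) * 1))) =-91 / 1782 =-0.05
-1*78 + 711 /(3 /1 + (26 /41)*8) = 3333 /331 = 10.07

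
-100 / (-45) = 20 / 9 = 2.22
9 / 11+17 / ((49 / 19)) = 3994 / 539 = 7.41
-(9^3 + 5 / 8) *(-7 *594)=12135123 / 4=3033780.75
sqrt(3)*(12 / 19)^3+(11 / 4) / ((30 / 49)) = 1728*sqrt(3) / 6859+539 / 120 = 4.93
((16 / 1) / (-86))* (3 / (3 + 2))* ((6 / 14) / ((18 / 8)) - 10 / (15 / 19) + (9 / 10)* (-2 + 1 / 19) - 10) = 386692 / 142975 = 2.70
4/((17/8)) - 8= -104/17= -6.12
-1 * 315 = -315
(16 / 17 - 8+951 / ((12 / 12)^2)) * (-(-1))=16047 / 17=943.94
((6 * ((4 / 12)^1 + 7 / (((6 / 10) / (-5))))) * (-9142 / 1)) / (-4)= -795354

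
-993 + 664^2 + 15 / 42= 6158647 / 14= 439903.36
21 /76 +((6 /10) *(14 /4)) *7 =14.98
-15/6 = -5/2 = -2.50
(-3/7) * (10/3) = -10/7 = -1.43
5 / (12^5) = 5 / 248832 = 0.00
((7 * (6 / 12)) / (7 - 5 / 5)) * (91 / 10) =637 / 120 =5.31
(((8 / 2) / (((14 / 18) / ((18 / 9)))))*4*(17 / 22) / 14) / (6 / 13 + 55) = 15912 / 388619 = 0.04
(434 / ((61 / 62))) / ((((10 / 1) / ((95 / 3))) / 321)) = 448393.15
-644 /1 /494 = -322 /247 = -1.30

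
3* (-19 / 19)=-3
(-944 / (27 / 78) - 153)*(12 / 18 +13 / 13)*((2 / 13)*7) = -1814470 / 351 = -5169.43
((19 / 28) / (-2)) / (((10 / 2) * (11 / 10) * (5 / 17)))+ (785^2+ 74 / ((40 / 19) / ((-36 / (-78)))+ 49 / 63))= 78767624251 / 127820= 616238.65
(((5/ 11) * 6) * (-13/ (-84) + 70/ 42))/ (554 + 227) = 765/ 120274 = 0.01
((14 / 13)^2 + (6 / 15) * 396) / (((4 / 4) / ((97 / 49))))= 13078316 / 41405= 315.86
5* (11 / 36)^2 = 605 / 1296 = 0.47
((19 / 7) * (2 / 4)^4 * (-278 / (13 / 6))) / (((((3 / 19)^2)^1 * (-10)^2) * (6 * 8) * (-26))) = 953401 / 136281600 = 0.01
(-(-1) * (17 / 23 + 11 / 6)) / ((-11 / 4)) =-710 / 759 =-0.94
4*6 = 24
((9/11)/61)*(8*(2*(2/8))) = 36/671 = 0.05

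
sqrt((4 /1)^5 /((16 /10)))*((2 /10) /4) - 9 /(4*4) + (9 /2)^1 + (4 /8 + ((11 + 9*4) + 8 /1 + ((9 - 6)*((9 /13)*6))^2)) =2*sqrt(10) /5 + 580623 /2704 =215.99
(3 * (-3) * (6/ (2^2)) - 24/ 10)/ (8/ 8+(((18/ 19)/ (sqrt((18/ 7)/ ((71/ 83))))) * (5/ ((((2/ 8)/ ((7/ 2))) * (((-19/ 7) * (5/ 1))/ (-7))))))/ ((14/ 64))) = 1719846237/ 879685845730 - 270004896 * sqrt(82502)/ 439842922865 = -0.17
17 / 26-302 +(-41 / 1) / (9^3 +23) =-2946493 / 9776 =-301.40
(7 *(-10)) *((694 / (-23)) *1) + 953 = 70499 / 23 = 3065.17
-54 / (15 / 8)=-144 / 5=-28.80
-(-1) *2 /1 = 2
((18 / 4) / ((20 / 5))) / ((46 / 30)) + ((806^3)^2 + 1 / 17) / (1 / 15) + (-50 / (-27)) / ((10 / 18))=38591308919778422193005 / 9384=4112458324784571844.95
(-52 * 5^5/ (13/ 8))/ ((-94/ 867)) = 43350000/ 47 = 922340.43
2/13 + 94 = 1224/13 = 94.15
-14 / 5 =-2.80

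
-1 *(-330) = 330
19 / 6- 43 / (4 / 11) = -1381 / 12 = -115.08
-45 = -45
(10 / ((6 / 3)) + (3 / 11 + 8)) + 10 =256 / 11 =23.27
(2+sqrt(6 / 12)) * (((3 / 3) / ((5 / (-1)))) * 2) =-4 / 5 - sqrt(2) / 5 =-1.08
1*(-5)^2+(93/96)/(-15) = 11969/480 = 24.94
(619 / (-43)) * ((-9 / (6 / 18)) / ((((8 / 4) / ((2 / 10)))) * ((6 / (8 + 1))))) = 50139 / 860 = 58.30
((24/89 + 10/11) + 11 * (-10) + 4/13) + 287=2271597/12727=178.49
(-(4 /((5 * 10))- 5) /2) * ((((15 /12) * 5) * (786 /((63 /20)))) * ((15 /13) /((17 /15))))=6042375 /1547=3905.87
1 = 1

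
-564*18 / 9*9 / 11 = -10152 / 11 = -922.91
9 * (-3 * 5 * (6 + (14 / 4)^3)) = -52785 / 8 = -6598.12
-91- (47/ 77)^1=-7054/ 77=-91.61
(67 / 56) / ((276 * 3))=67 / 46368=0.00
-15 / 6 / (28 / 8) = -0.71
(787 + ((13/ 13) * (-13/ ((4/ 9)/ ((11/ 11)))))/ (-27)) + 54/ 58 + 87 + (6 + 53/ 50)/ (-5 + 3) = 3795307/ 4350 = 872.48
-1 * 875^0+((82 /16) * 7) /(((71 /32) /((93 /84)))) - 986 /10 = -29003 /355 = -81.70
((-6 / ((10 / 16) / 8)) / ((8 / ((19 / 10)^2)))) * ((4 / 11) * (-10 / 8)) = 4332 / 275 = 15.75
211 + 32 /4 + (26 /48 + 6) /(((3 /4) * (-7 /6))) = 4442 /21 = 211.52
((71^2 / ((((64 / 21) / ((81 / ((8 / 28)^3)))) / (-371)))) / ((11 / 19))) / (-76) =48435791.75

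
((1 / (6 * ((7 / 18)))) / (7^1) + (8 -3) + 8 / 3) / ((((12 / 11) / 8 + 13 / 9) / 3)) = 14.67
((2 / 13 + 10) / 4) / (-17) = -33 / 221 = -0.15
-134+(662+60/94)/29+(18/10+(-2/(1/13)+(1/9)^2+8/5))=-73825414/552015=-133.74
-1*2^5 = -32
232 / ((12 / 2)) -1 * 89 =-151 / 3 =-50.33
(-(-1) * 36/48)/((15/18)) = 9/10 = 0.90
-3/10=-0.30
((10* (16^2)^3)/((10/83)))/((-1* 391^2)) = -1392508928/152881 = -9108.45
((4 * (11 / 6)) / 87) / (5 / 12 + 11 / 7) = 616 / 14529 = 0.04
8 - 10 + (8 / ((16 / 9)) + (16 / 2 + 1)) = 11.50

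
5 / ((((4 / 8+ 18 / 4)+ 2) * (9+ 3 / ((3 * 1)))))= 1 / 14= 0.07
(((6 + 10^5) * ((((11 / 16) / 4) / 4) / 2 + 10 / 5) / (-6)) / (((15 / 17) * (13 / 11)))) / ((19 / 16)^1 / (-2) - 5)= 215062903 / 37232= 5776.29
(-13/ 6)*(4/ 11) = -26/ 33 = -0.79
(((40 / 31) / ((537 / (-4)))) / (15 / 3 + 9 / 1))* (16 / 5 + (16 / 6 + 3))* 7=-2128 / 49941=-0.04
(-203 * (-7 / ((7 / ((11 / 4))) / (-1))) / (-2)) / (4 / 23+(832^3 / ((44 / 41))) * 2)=564949 / 2172409348448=0.00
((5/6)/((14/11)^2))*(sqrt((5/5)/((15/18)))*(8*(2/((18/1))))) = 121*sqrt(30)/1323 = 0.50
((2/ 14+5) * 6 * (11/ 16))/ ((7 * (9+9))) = 33/ 196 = 0.17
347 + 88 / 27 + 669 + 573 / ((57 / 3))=538351 / 513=1049.42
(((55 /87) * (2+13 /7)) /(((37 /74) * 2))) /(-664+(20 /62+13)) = -15345 /4094713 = -0.00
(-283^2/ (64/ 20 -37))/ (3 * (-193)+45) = -400445/ 90246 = -4.44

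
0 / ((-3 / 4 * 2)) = 0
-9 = -9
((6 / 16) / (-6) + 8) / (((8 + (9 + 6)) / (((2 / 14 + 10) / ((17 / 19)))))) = 171323 / 43792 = 3.91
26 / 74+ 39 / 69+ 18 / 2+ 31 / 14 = 144527 / 11914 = 12.13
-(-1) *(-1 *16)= -16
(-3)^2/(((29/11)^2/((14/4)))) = 7623/1682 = 4.53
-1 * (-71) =71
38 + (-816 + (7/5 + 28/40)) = -7759/10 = -775.90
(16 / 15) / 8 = 2 / 15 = 0.13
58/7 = 8.29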